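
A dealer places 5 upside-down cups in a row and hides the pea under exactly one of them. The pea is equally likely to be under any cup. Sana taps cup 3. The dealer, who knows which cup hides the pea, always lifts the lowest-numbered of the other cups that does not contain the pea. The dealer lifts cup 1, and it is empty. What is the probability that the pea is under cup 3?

1/4

Apply Bayes' rule, conditioning on where the pea actually is.
If it is under cup 1 (prior 1/5): the dealer opened cup 1, so this case is ruled out; weight (1/5)·0 = 0.
If it is under any of cups 2, 3, 4, and 5 (prior 1/5 each): cup 1 is the lowest-numbered option available, probability 1; weight (1/5)·1 = 1/5 each.
The weights sum to 4/5.
So P(the pea under cup 3 | the dealer opened cup 1) = (1/5) / (4/5) = 1/4.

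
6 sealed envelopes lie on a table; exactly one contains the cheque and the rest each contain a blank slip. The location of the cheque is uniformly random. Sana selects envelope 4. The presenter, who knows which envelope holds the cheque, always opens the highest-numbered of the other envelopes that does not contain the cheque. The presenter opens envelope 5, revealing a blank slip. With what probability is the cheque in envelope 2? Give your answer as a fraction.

0

Apply Bayes' rule, conditioning on where the cheque actually is.
If it is in any of envelopes 1, 2, 3, and 4 (prior 1/6 each): the presenter would have opened envelope 6 instead, probability 0; weight (1/6)·0 = 0 each.
If it is in envelope 5 (prior 1/6): the presenter opened envelope 5, so this case is ruled out; weight (1/6)·0 = 0.
If it is in envelope 6 (prior 1/6): envelope 5 is the highest-numbered option available, probability 1; weight (1/6)·1 = 1/6.
The weights sum to 1/6.
So P(the cheque in envelope 2 | the presenter opened envelope 5) = 0 / (1/6) = 0.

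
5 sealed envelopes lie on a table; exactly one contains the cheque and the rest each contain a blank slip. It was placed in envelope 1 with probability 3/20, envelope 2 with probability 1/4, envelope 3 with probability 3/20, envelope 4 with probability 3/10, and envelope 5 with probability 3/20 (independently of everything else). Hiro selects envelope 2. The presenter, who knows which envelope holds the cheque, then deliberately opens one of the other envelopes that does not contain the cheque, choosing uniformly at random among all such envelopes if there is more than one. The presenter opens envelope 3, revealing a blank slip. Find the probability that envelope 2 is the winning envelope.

Consider each possible location of the cheque in turn.
If it is in either of envelopes 1 and 5 (prior 3/20 each): the presenter has 3 equally likely choices, so probability 1/3; weight (3/20)·(1/3) = 1/20 each.
If it is in envelope 2 (prior 1/4): the presenter has 4 equally likely choices, so probability 1/4; weight (1/4)·(1/4) = 1/16.
If it is in envelope 3 (prior 3/20): the presenter opened envelope 3, so this case is ruled out; weight (3/20)·0 = 0.
If it is in envelope 4 (prior 3/10): the presenter has 3 equally likely choices, so probability 1/3; weight (3/10)·(1/3) = 1/10.
The weights sum to 21/80.
So P(the cheque in envelope 2 | the presenter opened envelope 3) = (1/16) / (21/80) = 5/21.

5/21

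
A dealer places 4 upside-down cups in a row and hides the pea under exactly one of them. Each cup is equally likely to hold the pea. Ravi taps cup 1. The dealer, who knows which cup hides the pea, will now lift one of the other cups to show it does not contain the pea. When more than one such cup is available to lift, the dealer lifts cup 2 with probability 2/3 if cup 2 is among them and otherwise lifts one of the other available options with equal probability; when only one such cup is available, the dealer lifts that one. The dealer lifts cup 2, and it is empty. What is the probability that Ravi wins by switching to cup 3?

Condition on the true location of the pea.
If it is under any of cups 1, 3, and 4 (prior 1/4 each): cup 2 is available, opened with probability 2/3; weight (1/4)·(2/3) = 1/6 each.
If it is under cup 2 (prior 1/4): the dealer opened cup 2, so this case is ruled out; weight (1/4)·0 = 0.
The weights sum to 1/2.
So P(the pea under cup 3 | the dealer opened cup 2) = (1/6) / (1/2) = 1/3.

1/3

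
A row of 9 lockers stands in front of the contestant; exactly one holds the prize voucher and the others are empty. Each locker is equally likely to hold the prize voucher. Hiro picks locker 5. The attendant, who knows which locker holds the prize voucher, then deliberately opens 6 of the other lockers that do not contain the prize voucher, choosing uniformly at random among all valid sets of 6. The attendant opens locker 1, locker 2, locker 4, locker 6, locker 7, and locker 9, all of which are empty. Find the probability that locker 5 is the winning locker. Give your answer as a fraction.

Apply Bayes' rule, conditioning on where the prize voucher actually is.
If it is in any of lockers 1, 2, 4, 6, 7, and 9 (prior 1/9 each): that locker was opened and seen not to hold the prize — ruled out; weight (1/9)·0 = 0 each.
If it is in either of lockers 3 and 8 (prior 1/9 each): the attendant has 7 equally likely choices, so probability 1/7; weight (1/9)·(1/7) = 1/63 each.
If it is in locker 5 (prior 1/9): the attendant has 28 equally likely choices, so probability 1/28; weight (1/9)·(1/28) = 1/252.
The weights sum to 1/28.
So P(the prize voucher in locker 5 | the attendant opened locker 1, locker 2, locker 4, locker 6, locker 7, and locker 9) = (1/252) / (1/28) = 1/9.

1/9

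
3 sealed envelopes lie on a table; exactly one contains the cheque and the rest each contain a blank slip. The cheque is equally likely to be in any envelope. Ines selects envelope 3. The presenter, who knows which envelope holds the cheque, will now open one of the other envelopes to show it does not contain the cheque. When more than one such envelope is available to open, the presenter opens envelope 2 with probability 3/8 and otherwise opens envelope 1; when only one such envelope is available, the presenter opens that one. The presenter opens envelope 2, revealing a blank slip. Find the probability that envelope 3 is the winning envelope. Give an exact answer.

3/11

Apply Bayes' rule, conditioning on where the cheque actually is.
If it is in envelope 1 (prior 1/3): only envelope 2 is available, probability 1; weight (1/3)·1 = 1/3.
If it is in envelope 2 (prior 1/3): the presenter opened envelope 2, so this case is ruled out; weight (1/3)·0 = 0.
If it is in envelope 3 (prior 1/3): envelope 2 is available, opened with probability 3/8; weight (1/3)·(3/8) = 1/8.
The weights sum to 11/24.
So P(the cheque in envelope 3 | the presenter opened envelope 2) = (1/8) / (11/24) = 3/11.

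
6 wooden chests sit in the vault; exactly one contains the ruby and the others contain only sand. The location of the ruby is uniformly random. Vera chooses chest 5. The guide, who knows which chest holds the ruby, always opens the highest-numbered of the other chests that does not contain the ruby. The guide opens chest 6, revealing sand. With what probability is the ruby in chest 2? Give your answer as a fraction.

1/5

Consider each possible location of the ruby in turn.
If it is in any of chests 1, 2, 3, 4, and 5 (prior 1/6 each): chest 6 is the highest-numbered option available, probability 1; weight (1/6)·1 = 1/6 each.
If it is in chest 6 (prior 1/6): the guide opened chest 6, so this case is ruled out; weight (1/6)·0 = 0.
The weights sum to 5/6.
So P(the ruby in chest 2 | the guide opened chest 6) = (1/6) / (5/6) = 1/5.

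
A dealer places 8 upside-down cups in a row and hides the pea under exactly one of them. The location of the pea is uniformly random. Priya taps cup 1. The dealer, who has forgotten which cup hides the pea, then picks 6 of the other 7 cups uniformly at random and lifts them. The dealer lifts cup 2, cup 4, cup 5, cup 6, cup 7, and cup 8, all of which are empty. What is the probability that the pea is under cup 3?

1/2

Because the dealer chose which cups to lift without knowing where the pea is, the choice is independent of the prize location. Learning that none of the 6 opened cups holds the pea simply rules out those 6 locations and leaves the remaining 2 cups still equally likely by symmetry.
So P(the pea under cup 3) = 1/2.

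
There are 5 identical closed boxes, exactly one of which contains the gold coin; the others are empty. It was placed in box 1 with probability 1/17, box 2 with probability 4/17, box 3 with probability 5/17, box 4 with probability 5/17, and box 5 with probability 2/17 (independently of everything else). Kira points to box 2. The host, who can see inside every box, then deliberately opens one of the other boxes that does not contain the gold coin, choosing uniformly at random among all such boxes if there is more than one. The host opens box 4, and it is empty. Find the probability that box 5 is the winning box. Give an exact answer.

2/11

Apply Bayes' rule, conditioning on where the gold coin actually is.
If it is in box 1 (prior 1/17): the host has 3 equally likely choices, so probability 1/3; weight (1/17)·(1/3) = 1/51.
If it is in box 2 (prior 4/17): the host has 4 equally likely choices, so probability 1/4; weight (4/17)·(1/4) = 1/17.
If it is in box 3 (prior 5/17): the host has 3 equally likely choices, so probability 1/3; weight (5/17)·(1/3) = 5/51.
If it is in box 4 (prior 5/17): the host opened box 4, so this case is ruled out; weight (5/17)·0 = 0.
If it is in box 5 (prior 2/17): the host has 3 equally likely choices, so probability 1/3; weight (2/17)·(1/3) = 2/51.
The weights sum to 11/51.
So P(the gold coin in box 5 | the host opened box 4) = (2/51) / (11/51) = 2/11.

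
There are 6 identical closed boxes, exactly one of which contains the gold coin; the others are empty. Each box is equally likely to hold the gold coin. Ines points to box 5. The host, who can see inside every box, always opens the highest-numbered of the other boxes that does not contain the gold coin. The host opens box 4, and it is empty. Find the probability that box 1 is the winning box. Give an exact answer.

Consider each possible location of the gold coin in turn.
If it is in any of boxes 1, 2, 3, and 5 (prior 1/6 each): the host would have opened box 6 instead, probability 0; weight (1/6)·0 = 0 each.
If it is in box 4 (prior 1/6): the host opened box 4, so this case is ruled out; weight (1/6)·0 = 0.
If it is in box 6 (prior 1/6): box 4 is the highest-numbered option available, probability 1; weight (1/6)·1 = 1/6.
The weights sum to 1/6.
So P(the gold coin in box 1 | the host opened box 4) = 0 / (1/6) = 0.

0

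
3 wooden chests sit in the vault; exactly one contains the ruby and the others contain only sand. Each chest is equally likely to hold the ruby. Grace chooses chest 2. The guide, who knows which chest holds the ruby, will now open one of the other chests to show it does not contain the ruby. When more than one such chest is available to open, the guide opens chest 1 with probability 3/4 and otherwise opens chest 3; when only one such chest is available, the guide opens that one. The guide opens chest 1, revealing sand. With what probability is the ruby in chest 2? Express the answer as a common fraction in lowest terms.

Consider each possible location of the ruby in turn.
If it is in chest 1 (prior 1/3): the guide opened chest 1, so this case is ruled out; weight (1/3)·0 = 0.
If it is in chest 2 (prior 1/3): chest 1 is available, opened with probability 3/4; weight (1/3)·(3/4) = 1/4.
If it is in chest 3 (prior 1/3): only chest 1 is available, probability 1; weight (1/3)·1 = 1/3.
The weights sum to 7/12.
So P(the ruby in chest 2 | the guide opened chest 1) = (1/4) / (7/12) = 3/7.

3/7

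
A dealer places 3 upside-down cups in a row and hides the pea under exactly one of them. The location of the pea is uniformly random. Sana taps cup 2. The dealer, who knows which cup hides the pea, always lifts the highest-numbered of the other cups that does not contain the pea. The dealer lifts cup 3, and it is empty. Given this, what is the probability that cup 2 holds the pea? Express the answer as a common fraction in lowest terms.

Consider each possible location of the pea in turn.
If it is under either of cups 1 and 2 (prior 1/3 each): cup 3 is the highest-numbered option available, probability 1; weight (1/3)·1 = 1/3 each.
If it is under cup 3 (prior 1/3): the dealer opened cup 3, so this case is ruled out; weight (1/3)·0 = 0.
The weights sum to 2/3.
So P(the pea under cup 2 | the dealer opened cup 3) = (1/3) / (2/3) = 1/2.

1/2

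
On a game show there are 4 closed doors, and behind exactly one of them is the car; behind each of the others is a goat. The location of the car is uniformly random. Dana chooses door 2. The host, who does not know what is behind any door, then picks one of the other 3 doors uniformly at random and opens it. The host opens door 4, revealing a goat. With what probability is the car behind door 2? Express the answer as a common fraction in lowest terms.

Condition on the true location of the car.
If it is behind any of doors 1, 2, and 3 (prior 1/4 each): the host picks door 4 with probability 1/3 regardless, and it is not the prize; weight (1/4)·(1/3) = 1/12 each.
If it is behind door 4 (prior 1/4): the host opened door 4, so this case is ruled out; weight (1/4)·0 = 0.
The weights sum to 1/4.
So P(the car behind door 2 | the host opened door 4) = (1/12) / (1/4) = 1/3.

1/3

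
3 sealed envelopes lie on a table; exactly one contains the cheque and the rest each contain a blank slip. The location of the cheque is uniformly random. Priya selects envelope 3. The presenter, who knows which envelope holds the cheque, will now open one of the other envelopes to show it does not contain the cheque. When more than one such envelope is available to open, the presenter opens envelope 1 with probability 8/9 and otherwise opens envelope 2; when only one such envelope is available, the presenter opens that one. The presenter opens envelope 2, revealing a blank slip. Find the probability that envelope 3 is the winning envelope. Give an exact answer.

1/10

Consider each possible location of the cheque in turn.
If it is in envelope 1 (prior 1/3): only envelope 2 is available, probability 1; weight (1/3)·1 = 1/3.
If it is in envelope 2 (prior 1/3): the presenter opened envelope 2, so this case is ruled out; weight (1/3)·0 = 0.
If it is in envelope 3 (prior 1/3): envelope 1 is available but not opened, probability 1/9; weight (1/3)·(1/9) = 1/27.
The weights sum to 10/27.
So P(the cheque in envelope 3 | the presenter opened envelope 2) = (1/27) / (10/27) = 1/10.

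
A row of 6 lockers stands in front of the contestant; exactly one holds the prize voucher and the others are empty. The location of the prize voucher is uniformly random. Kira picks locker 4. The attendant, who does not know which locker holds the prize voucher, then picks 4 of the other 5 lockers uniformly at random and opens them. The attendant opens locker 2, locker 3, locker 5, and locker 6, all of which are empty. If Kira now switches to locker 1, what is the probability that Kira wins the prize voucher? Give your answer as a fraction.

Condition on the true location of the prize voucher.
If it is in either of lockers 1 and 4 (prior 1/6 each): the attendant picks exactly this set with probability 1/5 regardless, and none is the prize; weight (1/6)·(1/5) = 1/30 each.
If it is in any of lockers 2, 3, 5, and 6 (prior 1/6 each): that locker was opened and seen not to hold the prize — ruled out; weight (1/6)·0 = 0 each.
The weights sum to 1/15.
So P(the prize voucher in locker 1 | the attendant opened locker 2, locker 3, locker 5, and locker 6) = (1/30) / (1/15) = 1/2.

1/2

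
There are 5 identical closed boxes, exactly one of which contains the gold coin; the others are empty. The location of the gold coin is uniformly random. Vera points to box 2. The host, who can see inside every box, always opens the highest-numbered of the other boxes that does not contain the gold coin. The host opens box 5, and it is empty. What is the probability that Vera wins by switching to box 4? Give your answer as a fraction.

1/4

Apply Bayes' rule, conditioning on where the gold coin actually is.
If it is in any of boxes 1, 2, 3, and 4 (prior 1/5 each): box 5 is the highest-numbered option available, probability 1; weight (1/5)·1 = 1/5 each.
If it is in box 5 (prior 1/5): the host opened box 5, so this case is ruled out; weight (1/5)·0 = 0.
The weights sum to 4/5.
So P(the gold coin in box 4 | the host opened box 5) = (1/5) / (4/5) = 1/4.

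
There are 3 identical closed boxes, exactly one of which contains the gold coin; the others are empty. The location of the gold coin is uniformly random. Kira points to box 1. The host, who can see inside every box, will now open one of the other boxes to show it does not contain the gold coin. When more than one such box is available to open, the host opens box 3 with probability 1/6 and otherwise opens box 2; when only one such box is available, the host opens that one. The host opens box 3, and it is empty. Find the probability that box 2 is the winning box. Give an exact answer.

Consider each possible location of the gold coin in turn.
If it is in box 1 (prior 1/3): box 3 is available, opened with probability 1/6; weight (1/3)·(1/6) = 1/18.
If it is in box 2 (prior 1/3): only box 3 is available, probability 1; weight (1/3)·1 = 1/3.
If it is in box 3 (prior 1/3): the host opened box 3, so this case is ruled out; weight (1/3)·0 = 0.
The weights sum to 7/18.
So P(the gold coin in box 2 | the host opened box 3) = (1/3) / (7/18) = 6/7.

6/7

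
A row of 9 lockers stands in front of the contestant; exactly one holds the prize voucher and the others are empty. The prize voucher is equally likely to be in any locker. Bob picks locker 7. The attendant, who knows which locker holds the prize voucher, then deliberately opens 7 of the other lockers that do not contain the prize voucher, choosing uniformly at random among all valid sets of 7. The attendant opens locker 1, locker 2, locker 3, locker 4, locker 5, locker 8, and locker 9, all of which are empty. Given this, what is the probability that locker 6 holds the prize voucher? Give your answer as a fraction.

Apply Bayes' rule, conditioning on where the prize voucher actually is.
If it is in any of lockers 1, 2, 3, 4, 5, 8, and 9 (prior 1/9 each): that locker was opened and seen not to hold the prize — ruled out; weight (1/9)·0 = 0 each.
If it is in locker 6 (prior 1/9): the attendant has no choice, probability 1; weight (1/9)·1 = 1/9.
If it is in locker 7 (prior 1/9): the attendant has 8 equally likely choices, so probability 1/8; weight (1/9)·(1/8) = 1/72.
The weights sum to 1/8.
So P(the prize voucher in locker 6 | the attendant opened locker 1, locker 2, locker 3, locker 4, locker 5, locker 8, and locker 9) = (1/9) / (1/8) = 8/9.

8/9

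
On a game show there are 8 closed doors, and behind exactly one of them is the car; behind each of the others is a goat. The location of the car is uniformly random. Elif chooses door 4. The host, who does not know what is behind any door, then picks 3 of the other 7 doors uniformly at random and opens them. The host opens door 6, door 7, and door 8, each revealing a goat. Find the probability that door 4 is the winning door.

1/5

Because the host chose which doors to open without knowing where the car is, the choice is independent of the prize location. Learning that none of the 3 opened doors holds the car simply rules out those 3 locations and leaves the remaining 5 doors still equally likely by symmetry.
So P(the car behind door 4) = 1/5.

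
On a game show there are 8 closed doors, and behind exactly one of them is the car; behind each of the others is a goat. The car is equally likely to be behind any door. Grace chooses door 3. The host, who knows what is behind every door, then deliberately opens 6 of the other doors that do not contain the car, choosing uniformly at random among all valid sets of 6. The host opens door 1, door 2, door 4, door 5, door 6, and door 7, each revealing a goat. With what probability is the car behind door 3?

1/8

Condition on the true location of the car.
If it is behind any of doors 1, 2, 4, 5, 6, and 7 (prior 1/8 each): that door was opened and seen not to hold the prize — ruled out; weight (1/8)·0 = 0 each.
If it is behind door 3 (prior 1/8): the host has 7 equally likely choices, so probability 1/7; weight (1/8)·(1/7) = 1/56.
If it is behind door 8 (prior 1/8): the host has no choice, probability 1; weight (1/8)·1 = 1/8.
The weights sum to 1/7.
So P(the car behind door 3 | the host opened door 1, door 2, door 4, door 5, door 6, and door 7) = (1/56) / (1/7) = 1/8.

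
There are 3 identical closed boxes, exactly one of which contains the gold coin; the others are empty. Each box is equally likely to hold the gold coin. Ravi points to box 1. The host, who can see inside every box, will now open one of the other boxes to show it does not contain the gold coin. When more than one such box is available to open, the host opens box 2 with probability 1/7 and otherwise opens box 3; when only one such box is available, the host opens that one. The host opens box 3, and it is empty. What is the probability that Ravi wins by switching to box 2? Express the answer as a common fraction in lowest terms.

Apply Bayes' rule, conditioning on where the gold coin actually is.
If it is in box 1 (prior 1/3): box 2 is available but not opened, probability 6/7; weight (1/3)·(6/7) = 2/7.
If it is in box 2 (prior 1/3): only box 3 is available, probability 1; weight (1/3)·1 = 1/3.
If it is in box 3 (prior 1/3): the host opened box 3, so this case is ruled out; weight (1/3)·0 = 0.
The weights sum to 13/21.
So P(the gold coin in box 2 | the host opened box 3) = (1/3) / (13/21) = 7/13.

7/13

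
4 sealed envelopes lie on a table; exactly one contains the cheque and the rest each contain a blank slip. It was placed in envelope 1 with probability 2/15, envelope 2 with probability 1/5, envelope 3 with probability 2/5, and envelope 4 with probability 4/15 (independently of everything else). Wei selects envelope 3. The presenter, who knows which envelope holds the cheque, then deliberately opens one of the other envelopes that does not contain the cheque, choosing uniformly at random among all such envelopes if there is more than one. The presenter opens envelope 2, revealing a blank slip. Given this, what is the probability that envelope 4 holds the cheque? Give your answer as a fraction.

Consider each possible location of the cheque in turn.
If it is in envelope 1 (prior 2/15): the presenter has 2 equally likely choices, so probability 1/2; weight (2/15)·(1/2) = 1/15.
If it is in envelope 2 (prior 1/5): the presenter opened envelope 2, so this case is ruled out; weight (1/5)·0 = 0.
If it is in envelope 3 (prior 2/5): the presenter has 3 equally likely choices, so probability 1/3; weight (2/5)·(1/3) = 2/15.
If it is in envelope 4 (prior 4/15): the presenter has 2 equally likely choices, so probability 1/2; weight (4/15)·(1/2) = 2/15.
The weights sum to 1/3.
So P(the cheque in envelope 4 | the presenter opened envelope 2) = (2/15) / (1/3) = 2/5.

2/5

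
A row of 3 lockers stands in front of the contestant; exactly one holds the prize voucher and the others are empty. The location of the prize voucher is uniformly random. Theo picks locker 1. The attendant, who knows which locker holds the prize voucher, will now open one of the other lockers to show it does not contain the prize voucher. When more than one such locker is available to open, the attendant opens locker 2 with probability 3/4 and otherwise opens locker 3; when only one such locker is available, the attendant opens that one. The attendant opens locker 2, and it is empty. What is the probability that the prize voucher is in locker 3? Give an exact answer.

4/7

Condition on the true location of the prize voucher.
If it is in locker 1 (prior 1/3): locker 2 is available, opened with probability 3/4; weight (1/3)·(3/4) = 1/4.
If it is in locker 2 (prior 1/3): the attendant opened locker 2, so this case is ruled out; weight (1/3)·0 = 0.
If it is in locker 3 (prior 1/3): only locker 2 is available, probability 1; weight (1/3)·1 = 1/3.
The weights sum to 7/12.
So P(the prize voucher in locker 3 | the attendant opened locker 2) = (1/3) / (7/12) = 4/7.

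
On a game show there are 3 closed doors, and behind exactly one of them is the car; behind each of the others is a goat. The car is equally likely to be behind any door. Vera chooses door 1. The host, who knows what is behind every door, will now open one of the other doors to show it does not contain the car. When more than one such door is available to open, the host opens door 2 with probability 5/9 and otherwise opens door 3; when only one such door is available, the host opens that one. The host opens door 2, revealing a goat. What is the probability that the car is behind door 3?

9/14

Consider each possible location of the car in turn.
If it is behind door 1 (prior 1/3): door 2 is available, opened with probability 5/9; weight (1/3)·(5/9) = 5/27.
If it is behind door 2 (prior 1/3): the host opened door 2, so this case is ruled out; weight (1/3)·0 = 0.
If it is behind door 3 (prior 1/3): only door 2 is available, probability 1; weight (1/3)·1 = 1/3.
The weights sum to 14/27.
So P(the car behind door 3 | the host opened door 2) = (1/3) / (14/27) = 9/14.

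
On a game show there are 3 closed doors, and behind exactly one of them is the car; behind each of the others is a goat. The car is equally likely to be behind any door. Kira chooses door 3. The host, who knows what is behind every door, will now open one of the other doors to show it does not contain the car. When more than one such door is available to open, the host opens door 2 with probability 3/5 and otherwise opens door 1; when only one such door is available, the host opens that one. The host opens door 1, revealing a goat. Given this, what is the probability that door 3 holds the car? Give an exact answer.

2/7

Apply Bayes' rule, conditioning on where the car actually is.
If it is behind door 1 (prior 1/3): the host opened door 1, so this case is ruled out; weight (1/3)·0 = 0.
If it is behind door 2 (prior 1/3): only door 1 is available, probability 1; weight (1/3)·1 = 1/3.
If it is behind door 3 (prior 1/3): door 2 is available but not opened, probability 2/5; weight (1/3)·(2/5) = 2/15.
The weights sum to 7/15.
So P(the car behind door 3 | the host opened door 1) = (2/15) / (7/15) = 2/7.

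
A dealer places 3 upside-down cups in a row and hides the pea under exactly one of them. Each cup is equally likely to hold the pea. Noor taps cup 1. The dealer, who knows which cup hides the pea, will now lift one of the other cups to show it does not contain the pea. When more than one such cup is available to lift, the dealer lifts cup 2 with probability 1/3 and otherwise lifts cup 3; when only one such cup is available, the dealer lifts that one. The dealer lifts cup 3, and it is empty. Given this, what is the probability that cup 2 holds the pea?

Consider each possible location of the pea in turn.
If it is under cup 1 (prior 1/3): cup 2 is available but not opened, probability 2/3; weight (1/3)·(2/3) = 2/9.
If it is under cup 2 (prior 1/3): only cup 3 is available, probability 1; weight (1/3)·1 = 1/3.
If it is under cup 3 (prior 1/3): the dealer opened cup 3, so this case is ruled out; weight (1/3)·0 = 0.
The weights sum to 5/9.
So P(the pea under cup 2 | the dealer opened cup 3) = (1/3) / (5/9) = 3/5.

3/5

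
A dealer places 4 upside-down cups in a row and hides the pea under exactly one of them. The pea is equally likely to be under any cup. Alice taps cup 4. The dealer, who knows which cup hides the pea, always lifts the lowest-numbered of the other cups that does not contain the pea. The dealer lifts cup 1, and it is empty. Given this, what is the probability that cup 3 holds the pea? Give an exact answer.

1/3

Condition on the true location of the pea.
If it is under cup 1 (prior 1/4): the dealer opened cup 1, so this case is ruled out; weight (1/4)·0 = 0.
If it is under any of cups 2, 3, and 4 (prior 1/4 each): cup 1 is the lowest-numbered option available, probability 1; weight (1/4)·1 = 1/4 each.
The weights sum to 3/4.
So P(the pea under cup 3 | the dealer opened cup 1) = (1/4) / (3/4) = 1/3.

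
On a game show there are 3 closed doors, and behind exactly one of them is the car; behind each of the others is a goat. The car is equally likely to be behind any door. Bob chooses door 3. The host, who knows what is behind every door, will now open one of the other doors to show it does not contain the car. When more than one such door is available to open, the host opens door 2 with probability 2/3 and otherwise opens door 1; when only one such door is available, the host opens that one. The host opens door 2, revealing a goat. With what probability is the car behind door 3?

Apply Bayes' rule, conditioning on where the car actually is.
If it is behind door 1 (prior 1/3): only door 2 is available, probability 1; weight (1/3)·1 = 1/3.
If it is behind door 2 (prior 1/3): the host opened door 2, so this case is ruled out; weight (1/3)·0 = 0.
If it is behind door 3 (prior 1/3): door 2 is available, opened with probability 2/3; weight (1/3)·(2/3) = 2/9.
The weights sum to 5/9.
So P(the car behind door 3 | the host opened door 2) = (2/9) / (5/9) = 2/5.

2/5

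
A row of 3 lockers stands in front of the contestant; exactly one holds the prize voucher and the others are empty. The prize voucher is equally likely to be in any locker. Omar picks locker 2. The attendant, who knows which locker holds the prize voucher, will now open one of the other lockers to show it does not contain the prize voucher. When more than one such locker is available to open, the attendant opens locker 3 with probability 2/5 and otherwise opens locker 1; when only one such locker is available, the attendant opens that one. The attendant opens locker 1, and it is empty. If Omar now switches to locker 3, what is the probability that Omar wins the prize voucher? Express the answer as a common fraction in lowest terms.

Consider each possible location of the prize voucher in turn.
If it is in locker 1 (prior 1/3): the attendant opened locker 1, so this case is ruled out; weight (1/3)·0 = 0.
If it is in locker 2 (prior 1/3): locker 3 is available but not opened, probability 3/5; weight (1/3)·(3/5) = 1/5.
If it is in locker 3 (prior 1/3): only locker 1 is available, probability 1; weight (1/3)·1 = 1/3.
The weights sum to 8/15.
So P(the prize voucher in locker 3 | the attendant opened locker 1) = (1/3) / (8/15) = 5/8.

5/8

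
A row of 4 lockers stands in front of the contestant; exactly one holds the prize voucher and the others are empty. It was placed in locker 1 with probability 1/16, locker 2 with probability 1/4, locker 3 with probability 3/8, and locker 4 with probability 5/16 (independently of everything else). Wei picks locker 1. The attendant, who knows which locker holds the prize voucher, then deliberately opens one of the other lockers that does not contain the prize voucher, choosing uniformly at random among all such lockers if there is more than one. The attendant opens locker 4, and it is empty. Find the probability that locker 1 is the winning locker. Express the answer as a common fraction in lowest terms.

1/16

Apply Bayes' rule, conditioning on where the prize voucher actually is.
If it is in locker 1 (prior 1/16): the attendant has 3 equally likely choices, so probability 1/3; weight (1/16)·(1/3) = 1/48.
If it is in locker 2 (prior 1/4): the attendant has 2 equally likely choices, so probability 1/2; weight (1/4)·(1/2) = 1/8.
If it is in locker 3 (prior 3/8): the attendant has 2 equally likely choices, so probability 1/2; weight (3/8)·(1/2) = 3/16.
If it is in locker 4 (prior 5/16): the attendant opened locker 4, so this case is ruled out; weight (5/16)·0 = 0.
The weights sum to 1/3.
So P(the prize voucher in locker 1 | the attendant opened locker 4) = (1/48) / (1/3) = 1/16.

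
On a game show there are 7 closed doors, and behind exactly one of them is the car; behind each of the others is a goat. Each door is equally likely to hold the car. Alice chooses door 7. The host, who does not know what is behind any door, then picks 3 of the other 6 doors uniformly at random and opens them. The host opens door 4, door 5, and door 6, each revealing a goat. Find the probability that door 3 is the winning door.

Condition on the true location of the car.
If it is behind any of doors 1, 2, 3, and 7 (prior 1/7 each): the host picks exactly this set with probability 1/20 regardless, and none is the prize; weight (1/7)·(1/20) = 1/140 each.
If it is behind any of doors 4, 5, and 6 (prior 1/7 each): that door was opened and seen not to hold the prize — ruled out; weight (1/7)·0 = 0 each.
The weights sum to 1/35.
So P(the car behind door 3 | the host opened door 4, door 5, and door 6) = (1/140) / (1/35) = 1/4.

1/4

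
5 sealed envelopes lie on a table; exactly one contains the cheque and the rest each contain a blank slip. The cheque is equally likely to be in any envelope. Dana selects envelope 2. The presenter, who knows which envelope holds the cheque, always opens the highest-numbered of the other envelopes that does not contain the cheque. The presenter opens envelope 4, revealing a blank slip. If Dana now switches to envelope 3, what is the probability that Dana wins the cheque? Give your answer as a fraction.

Apply Bayes' rule, conditioning on where the cheque actually is.
If it is in any of envelopes 1, 2, and 3 (prior 1/5 each): the presenter would have opened envelope 5 instead, probability 0; weight (1/5)·0 = 0 each.
If it is in envelope 4 (prior 1/5): the presenter opened envelope 4, so this case is ruled out; weight (1/5)·0 = 0.
If it is in envelope 5 (prior 1/5): envelope 4 is the highest-numbered option available, probability 1; weight (1/5)·1 = 1/5.
The weights sum to 1/5.
So P(the cheque in envelope 3 | the presenter opened envelope 4) = 0 / (1/5) = 0.

0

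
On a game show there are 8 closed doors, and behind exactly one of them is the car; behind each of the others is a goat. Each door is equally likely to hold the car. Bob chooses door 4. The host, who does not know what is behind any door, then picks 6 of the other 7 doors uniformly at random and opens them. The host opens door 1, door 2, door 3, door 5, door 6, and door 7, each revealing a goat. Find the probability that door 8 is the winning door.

1/2

Condition on the true location of the car.
If it is behind any of doors 1, 2, 3, 5, 6, and 7 (prior 1/8 each): that door was opened and seen not to hold the prize — ruled out; weight (1/8)·0 = 0 each.
If it is behind either of doors 4 and 8 (prior 1/8 each): the host picks exactly this set with probability 1/7 regardless, and none is the prize; weight (1/8)·(1/7) = 1/56 each.
The weights sum to 1/28.
So P(the car behind door 8 | the host opened door 1, door 2, door 3, door 5, door 6, and door 7) = (1/56) / (1/28) = 1/2.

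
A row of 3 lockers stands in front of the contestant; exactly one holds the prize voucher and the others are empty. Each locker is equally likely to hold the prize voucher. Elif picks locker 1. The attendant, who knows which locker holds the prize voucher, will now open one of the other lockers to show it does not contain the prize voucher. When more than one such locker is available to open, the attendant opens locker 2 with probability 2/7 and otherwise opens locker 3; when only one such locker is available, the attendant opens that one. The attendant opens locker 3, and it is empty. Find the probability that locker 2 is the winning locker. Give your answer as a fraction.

Consider each possible location of the prize voucher in turn.
If it is in locker 1 (prior 1/3): locker 2 is available but not opened, probability 5/7; weight (1/3)·(5/7) = 5/21.
If it is in locker 2 (prior 1/3): only locker 3 is available, probability 1; weight (1/3)·1 = 1/3.
If it is in locker 3 (prior 1/3): the attendant opened locker 3, so this case is ruled out; weight (1/3)·0 = 0.
The weights sum to 4/7.
So P(the prize voucher in locker 2 | the attendant opened locker 3) = (1/3) / (4/7) = 7/12.

7/12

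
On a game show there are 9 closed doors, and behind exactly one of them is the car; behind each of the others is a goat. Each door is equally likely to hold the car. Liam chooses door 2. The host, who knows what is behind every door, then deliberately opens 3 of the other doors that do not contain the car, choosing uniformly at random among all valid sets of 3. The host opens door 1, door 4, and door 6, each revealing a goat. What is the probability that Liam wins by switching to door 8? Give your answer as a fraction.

8/45

Consider each possible location of the car in turn.
If it is behind any of doors 1, 4, and 6 (prior 1/9 each): that door was opened and seen not to hold the prize — ruled out; weight (1/9)·0 = 0 each.
If it is behind door 2 (prior 1/9): the host has 56 equally likely choices, so probability 1/56; weight (1/9)·(1/56) = 1/504.
If it is behind any of doors 3, 5, 7, 8, and 9 (prior 1/9 each): the host has 35 equally likely choices, so probability 1/35; weight (1/9)·(1/35) = 1/315 each.
The weights sum to 1/56.
So P(the car behind door 8 | the host opened door 1, door 4, and door 6) = (1/315) / (1/56) = 8/45.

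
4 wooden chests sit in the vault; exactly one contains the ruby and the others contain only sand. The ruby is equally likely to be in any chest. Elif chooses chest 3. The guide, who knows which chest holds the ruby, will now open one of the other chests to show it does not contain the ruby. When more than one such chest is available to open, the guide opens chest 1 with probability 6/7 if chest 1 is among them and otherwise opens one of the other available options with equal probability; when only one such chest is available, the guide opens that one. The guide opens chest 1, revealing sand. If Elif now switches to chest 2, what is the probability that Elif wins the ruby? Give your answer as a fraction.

1/3

Condition on the true location of the ruby.
If it is in chest 1 (prior 1/4): the guide opened chest 1, so this case is ruled out; weight (1/4)·0 = 0.
If it is in any of chests 2, 3, and 4 (prior 1/4 each): chest 1 is available, opened with probability 6/7; weight (1/4)·(6/7) = 3/14 each.
The weights sum to 9/14.
So P(the ruby in chest 2 | the guide opened chest 1) = (3/14) / (9/14) = 1/3.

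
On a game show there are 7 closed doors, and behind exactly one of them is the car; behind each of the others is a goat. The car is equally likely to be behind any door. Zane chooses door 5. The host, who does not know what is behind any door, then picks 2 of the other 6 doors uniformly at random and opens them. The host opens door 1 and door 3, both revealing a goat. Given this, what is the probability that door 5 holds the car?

1/5

Because the host chose which doors to open without knowing where the car is, the choice is independent of the prize location. Learning that none of the 2 opened doors holds the car simply rules out those 2 locations and leaves the remaining 5 doors still equally likely by symmetry.
So P(the car behind door 5) = 1/5.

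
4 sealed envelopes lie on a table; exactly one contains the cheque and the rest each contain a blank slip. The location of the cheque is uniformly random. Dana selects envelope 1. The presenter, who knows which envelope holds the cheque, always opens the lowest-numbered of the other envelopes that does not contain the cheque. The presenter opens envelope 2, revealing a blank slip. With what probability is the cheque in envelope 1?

1/3

Apply Bayes' rule, conditioning on where the cheque actually is.
If it is in any of envelopes 1, 3, and 4 (prior 1/4 each): envelope 2 is the lowest-numbered option available, probability 1; weight (1/4)·1 = 1/4 each.
If it is in envelope 2 (prior 1/4): the presenter opened envelope 2, so this case is ruled out; weight (1/4)·0 = 0.
The weights sum to 3/4.
So P(the cheque in envelope 1 | the presenter opened envelope 2) = (1/4) / (3/4) = 1/3.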